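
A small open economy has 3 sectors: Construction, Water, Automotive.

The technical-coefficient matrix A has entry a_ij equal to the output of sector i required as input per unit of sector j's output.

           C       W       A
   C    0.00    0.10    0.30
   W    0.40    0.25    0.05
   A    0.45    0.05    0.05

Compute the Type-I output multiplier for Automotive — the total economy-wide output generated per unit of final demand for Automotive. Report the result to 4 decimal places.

m_A = 1.9733

I − A =
  [   1.00    -0.10    -0.30]
  [  -0.40     0.75    -0.05]
  [  -0.45    -0.05     0.95]
Cofactors of I−A, C_ij = (−1)^(i+j)·(minor ij) (rows/columns in the sector order above):
  C_11 = (0.75)(0.95) − (-0.05)(-0.05) = 0.7100
  C_12 = −[(-0.40)(0.95) − (-0.05)(-0.45)] = 0.4025
  C_13 = (-0.40)(-0.05) − (0.75)(-0.45) = 0.3575
  C_21 = −[(-0.10)(0.95) − (-0.30)(-0.05)] = 0.1100
  C_22 = (1.00)(0.95) − (-0.30)(-0.45) = 0.8150
  C_23 = −[(1.00)(-0.05) − (-0.10)(-0.45)] = 0.0950
  C_31 = (-0.10)(-0.05) − (-0.30)(0.75) = 0.2300
  C_32 = −[(1.00)(-0.05) − (-0.30)(-0.40)] = 0.1700
  C_33 = (1.00)(0.75) − (-0.10)(-0.40) = 0.7100
det(I−A) = Σ_j (I−A)_1j·C_1j = (1.00)(0.7100) + (-0.10)(0.4025) + (-0.30)(0.3575) = 0.5625
adj(I−A) = Cᵀ =
  [ 0.7100   0.1100   0.2300]
  [ 0.4025   0.8150   0.1700]
  [ 0.3575   0.0950   0.7100]
(I − A)⁻¹ = adj(I−A) / det(I−A) ≈
  [   1.26222     0.19556     0.40889]
  [   0.71556     1.44889     0.30222]
  [   0.63556     0.16889     1.26222]
The output multiplier for sector j is the column-j sum of the Leontief inverse (I − A)⁻¹ = adj(I−A) / det(I−A).
Column A of adj(I−A): (0.2300, 0.1700, 0.7100); det(I−A) = 0.5625.
m_A = (0.2300 + 0.1700 + 0.7100) / 0.5625 = 1.11 / 0.5625 ≈ 1.9733.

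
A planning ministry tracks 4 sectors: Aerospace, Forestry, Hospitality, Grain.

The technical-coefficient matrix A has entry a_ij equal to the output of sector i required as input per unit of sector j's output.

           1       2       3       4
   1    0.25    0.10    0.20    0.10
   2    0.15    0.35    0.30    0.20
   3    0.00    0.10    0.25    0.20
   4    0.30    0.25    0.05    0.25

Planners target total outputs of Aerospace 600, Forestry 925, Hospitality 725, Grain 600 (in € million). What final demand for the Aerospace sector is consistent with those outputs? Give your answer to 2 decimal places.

I − A =
  [   0.75    -0.10    -0.20    -0.10]
  [  -0.15     0.65    -0.30    -0.20]
  [   0.00    -0.10     0.75    -0.20]
  [  -0.30    -0.25    -0.05     0.75]
d = (I − A) x:
  d_1 = (+0.75)·600 + (-0.10)·925 + (-0.20)·725 + (-0.10)·600 = 152.50
  d_2 = (-0.15)·600 + (+0.65)·925 + (-0.30)·725 + (-0.20)·600 = 173.75
  d_3 = (+0.00)·600 + (-0.10)·925 + (+0.75)·725 + (-0.20)·600 = 331.25
  d_4 = (-0.30)·600 + (-0.25)·925 + (-0.05)·725 + (+0.75)·600 = 2.50

d_1 = 152.50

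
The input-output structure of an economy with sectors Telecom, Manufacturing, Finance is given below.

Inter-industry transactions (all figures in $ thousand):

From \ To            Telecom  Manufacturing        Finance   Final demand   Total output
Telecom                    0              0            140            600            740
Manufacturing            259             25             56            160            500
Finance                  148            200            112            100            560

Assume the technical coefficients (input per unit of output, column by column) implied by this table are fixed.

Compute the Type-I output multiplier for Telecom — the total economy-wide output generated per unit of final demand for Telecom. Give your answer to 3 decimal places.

Technical coefficients a_ij = z_ij / X_j:
  a_11 = 0/740 = 0.00, a_21 = 259/740 = 0.35, a_31 = 148/740 = 0.20
  a_12 = 0/500 = 0.00, a_22 = 25/500 = 0.05, a_32 = 200/500 = 0.40
  a_13 = 140/560 = 0.25, a_23 = 56/560 = 0.10, a_33 = 112/560 = 0.20
I − A =
  [   1.00     0.00    -0.25]
  [  -0.35     0.95    -0.10]
  [  -0.20    -0.40     0.80]
Cofactors of I−A, C_ij = (−1)^(i+j)·(minor ij) (rows/columns in the sector order above):
  C_11 = (0.95)(0.80) − (-0.10)(-0.40) = 0.7200
  C_12 = −[(-0.35)(0.80) − (-0.10)(-0.20)] = 0.3000
  C_13 = (-0.35)(-0.40) − (0.95)(-0.20) = 0.3300
  C_21 = −[(0.00)(0.80) − (-0.25)(-0.40)] = 0.1000
  C_22 = (1.00)(0.80) − (-0.25)(-0.20) = 0.7500
  C_23 = −[(1.00)(-0.40) − (0.00)(-0.20)] = 0.4000
  C_31 = (0.00)(-0.10) − (-0.25)(0.95) = 0.2375
  C_32 = −[(1.00)(-0.10) − (-0.25)(-0.35)] = 0.1875
  C_33 = (1.00)(0.95) − (0.00)(-0.35) = 0.9500
det(I−A) = Σ_j (I−A)_1j·C_1j = (1.00)(0.7200) + (0.00)(0.3000) + (-0.25)(0.3300) = 0.6375
adj(I−A) = Cᵀ =
  [ 0.7200   0.1000   0.2375]
  [ 0.3000   0.7500   0.1875]
  [ 0.3300   0.4000   0.9500]
(I − A)⁻¹ = adj(I−A) / det(I−A) ≈
  [   1.1294     0.1569     0.3725]
  [   0.4706     1.1765     0.2941]
  [   0.5176     0.6275     1.4902]
The output multiplier for sector j is the column-j sum of the Leontief inverse (I − A)⁻¹ = adj(I−A) / det(I−A).
Column 1 of adj(I−A): (0.7200, 0.3000, 0.3300); det(I−A) = 0.6375.
m_1 = (0.7200 + 0.3000 + 0.3300) / 0.6375 = 1.35 / 0.6375 ≈ 2.118.

m_1 = 2.118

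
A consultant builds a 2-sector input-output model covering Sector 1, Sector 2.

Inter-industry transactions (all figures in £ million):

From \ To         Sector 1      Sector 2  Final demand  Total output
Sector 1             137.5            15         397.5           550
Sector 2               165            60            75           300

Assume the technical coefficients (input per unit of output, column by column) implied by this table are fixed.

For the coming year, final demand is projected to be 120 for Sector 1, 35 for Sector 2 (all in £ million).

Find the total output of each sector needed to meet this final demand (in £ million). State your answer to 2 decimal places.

Technical coefficients a_ij = z_ij / X_j:
  a_11 = 137.5/550 = 0.25, a_21 = 165/550 = 0.30
  a_12 = 15/300 = 0.05, a_22 = 60/300 = 0.20
I − A =
  [   0.75    -0.05]
  [  -0.30     0.80]
det(I−A) = (0.75)(0.80) − (-0.05)(-0.30) = 0.5850
adj(I−A) = [[0.80, 0.05], [0.30, 0.75]]
(I − A)⁻¹ = adj(I−A) / det(I−A) ≈
  [   1.3675     0.0855]
  [   0.5128     1.2821]
x = (I − A)⁻¹ d = adj(I−A)·d / det(I−A), with det(I−A) = 0.5850:
  x_1 = (0.80·120 + 0.05·35) / 0.5850 = 97.75 / 0.5850 ≈ 167.09
  x_2 = (0.30·120 + 0.75·35) / 0.5850 = 62.25 / 0.5850 ≈ 106.41

x_1 = 167.09, x_2 = 106.41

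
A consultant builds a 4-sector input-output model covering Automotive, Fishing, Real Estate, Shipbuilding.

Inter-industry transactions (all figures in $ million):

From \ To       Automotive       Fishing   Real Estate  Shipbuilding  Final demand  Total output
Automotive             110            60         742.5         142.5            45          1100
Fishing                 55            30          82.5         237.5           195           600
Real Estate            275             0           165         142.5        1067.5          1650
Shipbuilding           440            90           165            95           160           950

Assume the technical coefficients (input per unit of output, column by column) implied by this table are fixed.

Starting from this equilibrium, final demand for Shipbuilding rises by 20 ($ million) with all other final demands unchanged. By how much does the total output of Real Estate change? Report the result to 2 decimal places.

Technical coefficients a_ij = z_ij / X_j:
  a_AA = 110/1100 = 0.10, a_FA = 55/1100 = 0.05, a_RA = 275/1100 = 0.25, a_SA = 440/1100 = 0.40
  a_AF = 60/600 = 0.10, a_FF = 30/600 = 0.05, a_RF = 0/600 = 0.00, a_SF = 90/600 = 0.15
  a_AR = 742.5/1650 = 0.45, a_FR = 82.5/1650 = 0.05, a_RR = 165/1650 = 0.10, a_SR = 165/1650 = 0.10
  a_AS = 142.5/950 = 0.15, a_FS = 237.5/950 = 0.25, a_RS = 142.5/950 = 0.15, a_SS = 95/950 = 0.10
I − A =
  [   0.90    -0.10    -0.45    -0.15]
  [  -0.05     0.95    -0.05    -0.25]
  [  -0.25     0.00     0.90    -0.15]
  [  -0.40    -0.15    -0.10     0.90]
Compute the cofactors C_ij = (−1)^(i+j)·(3×3 minor ij) of I−A; the adjugate is their transpose:
adj(I−A) = Cᵀ =
  [ 0.720375   0.109875   0.390250   0.215625]
  [ 0.150250   0.529500   0.126000   0.193125]
  [ 0.262500   0.054375   0.663125   0.169375]
  [ 0.374375   0.143125   0.268125   0.656875]
det(I−A) = Σ_j (I−A)_1j·C_1j = (0.90)(0.720375) + (-0.10)(0.150250) + (-0.45)(0.262500) + (-0.15)(0.374375) = 0.45903125
(I − A)⁻¹ = adj(I−A) / det(I−A) ≈
  [   1.5693     0.2394     0.8502     0.4697]
  [   0.3273     1.1535     0.2745     0.4207]
  [   0.5719     0.1185     1.4446     0.3690]
  [   0.8156     0.3118     0.5841     1.4310]
Δx = (I − A)⁻¹ Δd with Δd having +20 in the Shipbuilding component and 0 elsewhere.
So Δx_R = L_RS · (+20), where L_RS = adj(I−A)_RS / det(I−A) = 0.169375 / 0.45903125.
Δx_R = 0.169375 × (+20) / 0.45903125 = 3.3875 / 0.45903125 ≈ 7.38.

Δx_R = 7.38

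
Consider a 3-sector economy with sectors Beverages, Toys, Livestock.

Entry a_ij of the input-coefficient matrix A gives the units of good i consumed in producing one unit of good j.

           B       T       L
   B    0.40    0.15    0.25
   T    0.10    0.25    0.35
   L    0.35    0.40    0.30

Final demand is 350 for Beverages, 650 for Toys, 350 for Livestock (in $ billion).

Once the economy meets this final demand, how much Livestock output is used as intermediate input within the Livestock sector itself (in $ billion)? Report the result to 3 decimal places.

z_LL = 1063.043

I − A =
  [   0.60    -0.15    -0.25]
  [  -0.10     0.75    -0.35]
  [  -0.35    -0.40     0.70]
Cofactors of I−A, C_ij = (−1)^(i+j)·(minor ij) (rows/columns in the sector order above):
  C_11 = (0.75)(0.70) − (-0.35)(-0.40) = 0.3850
  C_12 = −[(-0.10)(0.70) − (-0.35)(-0.35)] = 0.1925
  C_13 = (-0.10)(-0.40) − (0.75)(-0.35) = 0.3025
  C_21 = −[(-0.15)(0.70) − (-0.25)(-0.40)] = 0.2050
  C_22 = (0.60)(0.70) − (-0.25)(-0.35) = 0.3325
  C_23 = −[(0.60)(-0.40) − (-0.15)(-0.35)] = 0.2925
  C_31 = (-0.15)(-0.35) − (-0.25)(0.75) = 0.2400
  C_32 = −[(0.60)(-0.35) − (-0.25)(-0.10)] = 0.2350
  C_33 = (0.60)(0.75) − (-0.15)(-0.10) = 0.4350
det(I−A) = Σ_j (I−A)_1j·C_1j = (0.60)(0.3850) + (-0.15)(0.1925) + (-0.25)(0.3025) = 0.1265
adj(I−A) = Cᵀ =
  [ 0.3850   0.2050   0.2400]
  [ 0.1925   0.3325   0.2350]
  [ 0.3025   0.2925   0.4350]
(I − A)⁻¹ = adj(I−A) / det(I−A) ≈
  [   3.0435     1.6206     1.8972]
  [   1.5217     2.6285     1.8577]
  [   2.3913     2.3123     3.4387]
First solve x = (I − A)⁻¹ d = adj(I−A)·d / det(I−A); in particular x_L = (0.3025·350 + 0.2925·650 + 0.4350·350) / 0.1265 = 448.25 / 0.1265 ≈ 3543.47826.
Intermediate flow from L to L: z_LL = a_LL · x_L = 0.30 × 448.25 / 0.1265 = 134.475 / 0.1265 ≈ 1063.043.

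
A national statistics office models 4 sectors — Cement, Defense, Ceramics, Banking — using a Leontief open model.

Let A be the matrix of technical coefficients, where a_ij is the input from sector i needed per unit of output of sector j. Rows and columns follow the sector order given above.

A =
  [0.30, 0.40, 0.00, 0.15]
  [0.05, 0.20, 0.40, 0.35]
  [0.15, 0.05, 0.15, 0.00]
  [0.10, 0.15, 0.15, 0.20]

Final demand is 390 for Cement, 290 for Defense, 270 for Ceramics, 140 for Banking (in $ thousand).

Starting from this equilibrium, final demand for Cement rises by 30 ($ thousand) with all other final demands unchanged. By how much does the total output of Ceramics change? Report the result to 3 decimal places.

I − A =
  [   0.70    -0.40     0.00    -0.15]
  [  -0.05     0.80    -0.40    -0.35]
  [  -0.15    -0.05     0.85     0.00]
  [  -0.10    -0.15    -0.15     0.80]
Compute the cofactors C_ij = (−1)^(i+j)·(3×3 minor ij) of I−A; the adjugate is their transpose:
adj(I−A) = Cᵀ =
  [ 0.480750   0.292250   0.176000   0.218000]
  [ 0.119625   0.459875   0.255875   0.223625]
  [ 0.091875   0.078625   0.368125   0.051625]
  [ 0.099750   0.137500   0.139000   0.421000]
det(I−A) = Σ_j (I−A)_1j·C_1j = (0.70)(0.480750) + (-0.40)(0.119625) + (0.00)(0.091875) + (-0.15)(0.099750) = 0.2737125
(I − A)⁻¹ = adj(I−A) / det(I−A) ≈
  [   1.7564     1.0677     0.6430     0.7965]
  [   0.4370     1.6801     0.9348     0.8170]
  [   0.3357     0.2873     1.3449     0.1886]
  [   0.3644     0.5024     0.5078     1.5381]
Δx = (I − A)⁻¹ Δd with Δd having +30 in the Cement component and 0 elsewhere.
So Δx_3 = L_31 · (+30), where L_31 = adj(I−A)_31 / det(I−A) = 0.091875 / 0.2737125.
Δx_3 = 0.091875 × (+30) / 0.2737125 = 2.75625 / 0.2737125 ≈ 10.070.

Δx_3 = 10.070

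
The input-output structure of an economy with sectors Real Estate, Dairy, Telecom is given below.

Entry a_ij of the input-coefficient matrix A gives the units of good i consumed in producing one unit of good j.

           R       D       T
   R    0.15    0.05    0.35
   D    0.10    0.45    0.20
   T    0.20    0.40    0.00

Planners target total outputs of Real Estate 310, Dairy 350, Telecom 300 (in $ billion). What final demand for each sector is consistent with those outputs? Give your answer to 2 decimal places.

I − A =
  [   0.85    -0.05    -0.35]
  [  -0.10     0.55    -0.20]
  [  -0.20    -0.40     1.00]
d = (I − A) x:
  d_R = (+0.85)·310 + (-0.05)·350 + (-0.35)·300 = 141.00
  d_D = (-0.10)·310 + (+0.55)·350 + (-0.20)·300 = 101.50
  d_T = (-0.20)·310 + (-0.40)·350 + (+1.00)·300 = 98.00

d_R = 141.00, d_D = 101.50, d_T = 98.00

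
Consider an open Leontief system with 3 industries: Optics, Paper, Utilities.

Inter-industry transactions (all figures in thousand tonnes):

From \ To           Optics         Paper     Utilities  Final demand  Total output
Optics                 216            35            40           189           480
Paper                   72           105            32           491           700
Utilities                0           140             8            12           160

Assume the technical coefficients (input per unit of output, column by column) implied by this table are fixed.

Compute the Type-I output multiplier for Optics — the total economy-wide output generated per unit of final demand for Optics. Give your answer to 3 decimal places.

Technical coefficients a_ij = z_ij / X_j:
  a_OO = 216/480 = 0.45, a_PO = 72/480 = 0.15, a_UO = 0/480 = 0.00
  a_OP = 35/700 = 0.05, a_PP = 105/700 = 0.15, a_UP = 140/700 = 0.20
  a_OU = 40/160 = 0.25, a_PU = 32/160 = 0.20, a_UU = 8/160 = 0.05
I − A =
  [   0.55    -0.05    -0.25]
  [  -0.15     0.85    -0.20]
  [   0.00    -0.20     0.95]
Cofactors of I−A, C_ij = (−1)^(i+j)·(minor ij) (rows/columns in the sector order above):
  C_11 = (0.85)(0.95) − (-0.20)(-0.20) = 0.7675
  C_12 = −[(-0.15)(0.95) − (-0.20)(0.00)] = 0.1425
  C_13 = (-0.15)(-0.20) − (0.85)(0.00) = 0.0300
  C_21 = −[(-0.05)(0.95) − (-0.25)(-0.20)] = 0.0975
  C_22 = (0.55)(0.95) − (-0.25)(0.00) = 0.5225
  C_23 = −[(0.55)(-0.20) − (-0.05)(0.00)] = 0.1100
  C_31 = (-0.05)(-0.20) − (-0.25)(0.85) = 0.2225
  C_32 = −[(0.55)(-0.20) − (-0.25)(-0.15)] = 0.1475
  C_33 = (0.55)(0.85) − (-0.05)(-0.15) = 0.4600
det(I−A) = Σ_j (I−A)_1j·C_1j = (0.55)(0.7675) + (-0.05)(0.1425) + (-0.25)(0.0300) = 0.4075
adj(I−A) = Cᵀ =
  [ 0.7675   0.0975   0.2225]
  [ 0.1425   0.5225   0.1475]
  [ 0.0300   0.1100   0.4600]
(I − A)⁻¹ = adj(I−A) / det(I−A) ≈
  [   1.8834     0.2393     0.5460]
  [   0.3497     1.2822     0.3620]
  [   0.0736     0.2699     1.1288]
The output multiplier for sector j is the column-j sum of the Leontief inverse (I − A)⁻¹ = adj(I−A) / det(I−A).
Column O of adj(I−A): (0.7675, 0.1425, 0.0300); det(I−A) = 0.4075.
m_O = (0.7675 + 0.1425 + 0.0300) / 0.4075 = 0.94 / 0.4075 ≈ 2.307.

m_O = 2.307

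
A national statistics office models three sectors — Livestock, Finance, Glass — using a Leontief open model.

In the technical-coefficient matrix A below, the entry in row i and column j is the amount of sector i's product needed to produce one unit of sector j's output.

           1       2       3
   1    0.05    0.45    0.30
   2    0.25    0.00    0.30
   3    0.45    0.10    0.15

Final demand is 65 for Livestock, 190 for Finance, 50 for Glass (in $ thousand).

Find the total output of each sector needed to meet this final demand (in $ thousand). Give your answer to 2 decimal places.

x_1 = 319.55, x_2 = 350.66, x_3 = 269.25

I − A =
  [   0.95    -0.45    -0.30]
  [  -0.25     1.00    -0.30]
  [  -0.45    -0.10     0.85]
Cofactors of I−A, C_ij = (−1)^(i+j)·(minor ij) (rows/columns in the sector order above):
  C_11 = (1.00)(0.85) − (-0.30)(-0.10) = 0.8200
  C_12 = −[(-0.25)(0.85) − (-0.30)(-0.45)] = 0.3475
  C_13 = (-0.25)(-0.10) − (1.00)(-0.45) = 0.4750
  C_21 = −[(-0.45)(0.85) − (-0.30)(-0.10)] = 0.4125
  C_22 = (0.95)(0.85) − (-0.30)(-0.45) = 0.6725
  C_23 = −[(0.95)(-0.10) − (-0.45)(-0.45)] = 0.2975
  C_31 = (-0.45)(-0.30) − (-0.30)(1.00) = 0.4350
  C_32 = −[(0.95)(-0.30) − (-0.30)(-0.25)] = 0.3600
  C_33 = (0.95)(1.00) − (-0.45)(-0.25) = 0.8375
det(I−A) = Σ_j (I−A)_1j·C_1j = (0.95)(0.8200) + (-0.45)(0.3475) + (-0.30)(0.4750) = 0.480125
adj(I−A) = Cᵀ =
  [ 0.8200   0.4125   0.4350]
  [ 0.3475   0.6725   0.3600]
  [ 0.4750   0.2975   0.8375]
(I − A)⁻¹ = adj(I−A) / det(I−A) ≈
  [   1.7079     0.8592     0.9060]
  [   0.7238     1.4007     0.7498]
  [   0.9893     0.6196     1.7443]
x = (I − A)⁻¹ d = adj(I−A)·d / det(I−A), with det(I−A) = 0.480125:
  x_1 = (0.8200·65 + 0.4125·190 + 0.4350·50) / 0.480125 = 153.425 / 0.480125 ≈ 319.55
  x_2 = (0.3475·65 + 0.6725·190 + 0.3600·50) / 0.480125 = 168.3625 / 0.480125 ≈ 350.66
  x_3 = (0.4750·65 + 0.2975·190 + 0.8375·50) / 0.480125 = 129.275 / 0.480125 ≈ 269.25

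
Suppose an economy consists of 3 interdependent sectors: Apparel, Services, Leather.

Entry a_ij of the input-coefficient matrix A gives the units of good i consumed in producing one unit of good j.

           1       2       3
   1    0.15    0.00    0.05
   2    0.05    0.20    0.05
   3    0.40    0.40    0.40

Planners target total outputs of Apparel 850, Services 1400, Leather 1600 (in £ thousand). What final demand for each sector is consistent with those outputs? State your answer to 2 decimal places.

d_1 = 642.50, d_2 = 997.50, d_3 = 60.00

I − A =
  [   0.85     0.00    -0.05]
  [  -0.05     0.80    -0.05]
  [  -0.40    -0.40     0.60]
d = (I − A) x:
  d_1 = (+0.85)·850 + (+0.00)·1400 + (-0.05)·1600 = 642.50
  d_2 = (-0.05)·850 + (+0.80)·1400 + (-0.05)·1600 = 997.50
  d_3 = (-0.40)·850 + (-0.40)·1400 + (+0.60)·1600 = 60.00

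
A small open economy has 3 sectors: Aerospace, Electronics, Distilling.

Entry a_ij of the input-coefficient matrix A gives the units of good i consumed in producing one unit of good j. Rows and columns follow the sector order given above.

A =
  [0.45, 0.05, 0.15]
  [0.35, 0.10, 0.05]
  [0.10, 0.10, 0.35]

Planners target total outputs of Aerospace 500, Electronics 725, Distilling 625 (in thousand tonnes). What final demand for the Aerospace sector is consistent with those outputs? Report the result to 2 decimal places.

d_A = 145.00

I − A =
  [   0.55    -0.05    -0.15]
  [  -0.35     0.90    -0.05]
  [  -0.10    -0.10     0.65]
d = (I − A) x:
  d_A = (+0.55)·500 + (-0.05)·725 + (-0.15)·625 = 145.00
  d_E = (-0.35)·500 + (+0.90)·725 + (-0.05)·625 = 446.25
  d_D = (-0.10)·500 + (-0.10)·725 + (+0.65)·625 = 283.75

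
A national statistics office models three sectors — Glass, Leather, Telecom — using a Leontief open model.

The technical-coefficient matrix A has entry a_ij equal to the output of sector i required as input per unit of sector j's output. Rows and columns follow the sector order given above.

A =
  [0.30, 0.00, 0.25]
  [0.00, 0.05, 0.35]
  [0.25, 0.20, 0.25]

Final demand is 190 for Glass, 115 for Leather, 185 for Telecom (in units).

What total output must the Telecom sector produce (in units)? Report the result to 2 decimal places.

I − A =
  [   0.70     0.00    -0.25]
  [   0.00     0.95    -0.35]
  [  -0.25    -0.20     0.75]
Cofactors of I−A, C_ij = (−1)^(i+j)·(minor ij) (rows/columns in the sector order above):
  C_11 = (0.95)(0.75) − (-0.35)(-0.20) = 0.6425
  C_12 = −[(0.00)(0.75) − (-0.35)(-0.25)] = 0.0875
  C_13 = (0.00)(-0.20) − (0.95)(-0.25) = 0.2375
  C_21 = −[(0.00)(0.75) − (-0.25)(-0.20)] = 0.0500
  C_22 = (0.70)(0.75) − (-0.25)(-0.25) = 0.4625
  C_23 = −[(0.70)(-0.20) − (0.00)(-0.25)] = 0.1400
  C_31 = (0.00)(-0.35) − (-0.25)(0.95) = 0.2375
  C_32 = −[(0.70)(-0.35) − (-0.25)(0.00)] = 0.2450
  C_33 = (0.70)(0.95) − (0.00)(0.00) = 0.6650
det(I−A) = Σ_j (I−A)_1j·C_1j = (0.70)(0.6425) + (0.00)(0.0875) + (-0.25)(0.2375) = 0.390375
adj(I−A) = Cᵀ =
  [ 0.6425   0.0500   0.2375]
  [ 0.0875   0.4625   0.2450]
  [ 0.2375   0.1400   0.6650]
(I − A)⁻¹ = adj(I−A) / det(I−A) ≈
  [   1.6459     0.1281     0.6084]
  [   0.2241     1.1848     0.6276]
  [   0.6084     0.3586     1.7035]
x = (I − A)⁻¹ d = adj(I−A)·d / det(I−A), with det(I−A) = 0.390375:
  x_1 = (0.6425·190 + 0.0500·115 + 0.2375·185) / 0.390375 = 171.7625 / 0.390375 ≈ 439.99
  x_2 = (0.0875·190 + 0.4625·115 + 0.2450·185) / 0.390375 = 115.1375 / 0.390375 ≈ 294.94
  x_3 = (0.2375·190 + 0.1400·115 + 0.6650·185) / 0.390375 = 184.25 / 0.390375 ≈ 471.98

x_3 = 471.98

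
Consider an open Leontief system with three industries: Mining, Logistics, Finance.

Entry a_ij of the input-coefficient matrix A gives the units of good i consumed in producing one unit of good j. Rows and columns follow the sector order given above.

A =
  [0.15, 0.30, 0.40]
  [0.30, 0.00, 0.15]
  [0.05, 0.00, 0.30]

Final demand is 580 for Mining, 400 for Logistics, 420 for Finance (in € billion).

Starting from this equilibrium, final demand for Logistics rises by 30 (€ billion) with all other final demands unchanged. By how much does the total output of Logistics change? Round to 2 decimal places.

I − A =
  [   0.85    -0.30    -0.40]
  [  -0.30     1.00    -0.15]
  [  -0.05     0.00     0.70]
Cofactors of I−A, C_ij = (−1)^(i+j)·(minor ij) (rows/columns in the sector order above):
  C_11 = (1.00)(0.70) − (-0.15)(0.00) = 0.7000
  C_12 = −[(-0.30)(0.70) − (-0.15)(-0.05)] = 0.2175
  C_13 = (-0.30)(0.00) − (1.00)(-0.05) = 0.0500
  C_21 = −[(-0.30)(0.70) − (-0.40)(0.00)] = 0.2100
  C_22 = (0.85)(0.70) − (-0.40)(-0.05) = 0.5750
  C_23 = −[(0.85)(0.00) − (-0.30)(-0.05)] = 0.0150
  C_31 = (-0.30)(-0.15) − (-0.40)(1.00) = 0.4450
  C_32 = −[(0.85)(-0.15) − (-0.40)(-0.30)] = 0.2475
  C_33 = (0.85)(1.00) − (-0.30)(-0.30) = 0.7600
det(I−A) = Σ_j (I−A)_1j·C_1j = (0.85)(0.7000) + (-0.30)(0.2175) + (-0.40)(0.0500) = 0.50975
adj(I−A) = Cᵀ =
  [ 0.7000   0.2100   0.4450]
  [ 0.2175   0.5750   0.2475]
  [ 0.0500   0.0150   0.7600]
(I − A)⁻¹ = adj(I−A) / det(I−A) ≈
  [   1.3732     0.4120     0.8730]
  [   0.4267     1.1280     0.4855]
  [   0.0981     0.0294     1.4909]
Δx = (I − A)⁻¹ Δd with Δd having +30 in the Logistics component and 0 elsewhere.
So Δx_2 = L_22 · (+30), where L_22 = adj(I−A)_22 / det(I−A) = 0.5750 / 0.50975.
Δx_2 = 0.5750 × (+30) / 0.50975 = 17.25 / 0.50975 ≈ 33.84.

Δx_2 = 33.84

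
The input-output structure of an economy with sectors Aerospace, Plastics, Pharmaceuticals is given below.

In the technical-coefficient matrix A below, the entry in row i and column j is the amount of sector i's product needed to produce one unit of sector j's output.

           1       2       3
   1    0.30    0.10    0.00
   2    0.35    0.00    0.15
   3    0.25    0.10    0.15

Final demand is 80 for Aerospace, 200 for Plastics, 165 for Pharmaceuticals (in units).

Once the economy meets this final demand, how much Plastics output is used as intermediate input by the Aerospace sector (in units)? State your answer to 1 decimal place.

z_21 = 54.8

I − A =
  [   0.70    -0.10     0.00]
  [  -0.35     1.00    -0.15]
  [  -0.25    -0.10     0.85]
Cofactors of I−A, C_ij = (−1)^(i+j)·(minor ij) (rows/columns in the sector order above):
  C_11 = (1.00)(0.85) − (-0.15)(-0.10) = 0.8350
  C_12 = −[(-0.35)(0.85) − (-0.15)(-0.25)] = 0.3350
  C_13 = (-0.35)(-0.10) − (1.00)(-0.25) = 0.2850
  C_21 = −[(-0.10)(0.85) − (0.00)(-0.10)] = 0.0850
  C_22 = (0.70)(0.85) − (0.00)(-0.25) = 0.5950
  C_23 = −[(0.70)(-0.10) − (-0.10)(-0.25)] = 0.0950
  C_31 = (-0.10)(-0.15) − (0.00)(1.00) = 0.0150
  C_32 = −[(0.70)(-0.15) − (0.00)(-0.35)] = 0.1050
  C_33 = (0.70)(1.00) − (-0.10)(-0.35) = 0.6650
det(I−A) = Σ_j (I−A)_1j·C_1j = (0.70)(0.8350) + (-0.10)(0.3350) + (0.00)(0.2850) = 0.5510
adj(I−A) = Cᵀ =
  [ 0.8350   0.0850   0.0150]
  [ 0.3350   0.5950   0.1050]
  [ 0.2850   0.0950   0.6650]
(I − A)⁻¹ = adj(I−A) / det(I−A) ≈
  [   1.5154     0.1543     0.0272]
  [   0.6080     1.0799     0.1906]
  [   0.5172     0.1724     1.2069]
First solve x = (I − A)⁻¹ d = adj(I−A)·d / det(I−A); in particular x_1 = (0.8350·80 + 0.0850·200 + 0.0150·165) / 0.5510 = 86.275 / 0.5510 ≈ 156.579.
Intermediate flow from 2 to 1: z_21 = a_21 · x_1 = 0.35 × 86.275 / 0.5510 = 30.19625 / 0.5510 ≈ 54.8.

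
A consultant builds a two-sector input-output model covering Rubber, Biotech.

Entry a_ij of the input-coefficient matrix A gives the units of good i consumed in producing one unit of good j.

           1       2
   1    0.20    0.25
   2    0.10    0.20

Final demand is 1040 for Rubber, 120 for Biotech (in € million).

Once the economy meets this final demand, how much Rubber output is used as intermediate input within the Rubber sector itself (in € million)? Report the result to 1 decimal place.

I − A =
  [   0.80    -0.25]
  [  -0.10     0.80]
det(I−A) = (0.80)(0.80) − (-0.25)(-0.10) = 0.6150
adj(I−A) = [[0.80, 0.25], [0.10, 0.80]]
(I − A)⁻¹ = adj(I−A) / det(I−A) ≈
  [   1.3008     0.4065]
  [   0.1626     1.3008]
First solve x = (I − A)⁻¹ d = adj(I−A)·d / det(I−A); in particular x_1 = (0.80·1040 + 0.25·120) / 0.6150 = 862.00 / 0.6150 ≈ 1401.626.
Intermediate flow from 1 to 1: z_11 = a_11 · x_1 = 0.20 × 862.00 / 0.6150 = 172.40 / 0.6150 ≈ 280.3.

z_11 = 280.3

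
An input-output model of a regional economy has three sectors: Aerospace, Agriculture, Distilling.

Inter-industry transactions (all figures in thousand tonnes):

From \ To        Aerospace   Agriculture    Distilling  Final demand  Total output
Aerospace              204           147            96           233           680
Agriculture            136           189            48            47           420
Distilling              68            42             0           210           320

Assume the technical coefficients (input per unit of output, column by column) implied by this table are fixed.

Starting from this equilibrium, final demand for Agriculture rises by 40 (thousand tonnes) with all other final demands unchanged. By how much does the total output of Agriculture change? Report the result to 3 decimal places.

Δx_2 = 96.838

Technical coefficients a_ij = z_ij / X_j:
  a_11 = 204/680 = 0.30, a_21 = 136/680 = 0.20, a_31 = 68/680 = 0.10
  a_12 = 147/420 = 0.35, a_22 = 189/420 = 0.45, a_32 = 42/420 = 0.10
  a_13 = 96/320 = 0.30, a_23 = 48/320 = 0.15, a_33 = 0/320 = 0.00
I − A =
  [   0.70    -0.35    -0.30]
  [  -0.20     0.55    -0.15]
  [  -0.10    -0.10     1.00]
Cofactors of I−A, C_ij = (−1)^(i+j)·(minor ij) (rows/columns in the sector order above):
  C_11 = (0.55)(1.00) − (-0.15)(-0.10) = 0.5350
  C_12 = −[(-0.20)(1.00) − (-0.15)(-0.10)] = 0.2150
  C_13 = (-0.20)(-0.10) − (0.55)(-0.10) = 0.0750
  C_21 = −[(-0.35)(1.00) − (-0.30)(-0.10)] = 0.3800
  C_22 = (0.70)(1.00) − (-0.30)(-0.10) = 0.6700
  C_23 = −[(0.70)(-0.10) − (-0.35)(-0.10)] = 0.1050
  C_31 = (-0.35)(-0.15) − (-0.30)(0.55) = 0.2175
  C_32 = −[(0.70)(-0.15) − (-0.30)(-0.20)] = 0.1650
  C_33 = (0.70)(0.55) − (-0.35)(-0.20) = 0.3150
det(I−A) = Σ_j (I−A)_1j·C_1j = (0.70)(0.5350) + (-0.35)(0.2150) + (-0.30)(0.0750) = 0.27675
adj(I−A) = Cᵀ =
  [ 0.5350   0.3800   0.2175]
  [ 0.2150   0.6700   0.1650]
  [ 0.0750   0.1050   0.3150]
(I − A)⁻¹ = adj(I−A) / det(I−A) ≈
  [   1.9332     1.3731     0.7859]
  [   0.7769     2.4210     0.5962]
  [   0.2710     0.3794     1.1382]
Δx = (I − A)⁻¹ Δd with Δd having +40 in the Agriculture component and 0 elsewhere.
So Δx_2 = L_22 · (+40), where L_22 = adj(I−A)_22 / det(I−A) = 0.6700 / 0.27675.
Δx_2 = 0.6700 × (+40) / 0.27675 = 26.80 / 0.27675 ≈ 96.838.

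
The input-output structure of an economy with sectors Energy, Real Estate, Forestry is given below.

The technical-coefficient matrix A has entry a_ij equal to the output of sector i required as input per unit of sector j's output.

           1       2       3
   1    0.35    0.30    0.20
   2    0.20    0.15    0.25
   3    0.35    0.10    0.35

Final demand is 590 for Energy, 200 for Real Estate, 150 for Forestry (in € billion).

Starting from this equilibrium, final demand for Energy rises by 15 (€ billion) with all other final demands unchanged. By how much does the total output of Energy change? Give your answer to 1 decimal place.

I − A =
  [   0.65    -0.30    -0.20]
  [  -0.20     0.85    -0.25]
  [  -0.35    -0.10     0.65]
Cofactors of I−A, C_ij = (−1)^(i+j)·(minor ij) (rows/columns in the sector order above):
  C_11 = (0.85)(0.65) − (-0.25)(-0.10) = 0.5275
  C_12 = −[(-0.20)(0.65) − (-0.25)(-0.35)] = 0.2175
  C_13 = (-0.20)(-0.10) − (0.85)(-0.35) = 0.3175
  C_21 = −[(-0.30)(0.65) − (-0.20)(-0.10)] = 0.2150
  C_22 = (0.65)(0.65) − (-0.20)(-0.35) = 0.3525
  C_23 = −[(0.65)(-0.10) − (-0.30)(-0.35)] = 0.1700
  C_31 = (-0.30)(-0.25) − (-0.20)(0.85) = 0.2450
  C_32 = −[(0.65)(-0.25) − (-0.20)(-0.20)] = 0.2025
  C_33 = (0.65)(0.85) − (-0.30)(-0.20) = 0.4925
det(I−A) = Σ_j (I−A)_1j·C_1j = (0.65)(0.5275) + (-0.30)(0.2175) + (-0.20)(0.3175) = 0.214125
adj(I−A) = Cᵀ =
  [ 0.5275   0.2150   0.2450]
  [ 0.2175   0.3525   0.2025]
  [ 0.3175   0.1700   0.4925]
(I − A)⁻¹ = adj(I−A) / det(I−A) ≈
  [   2.4635     1.0041     1.1442]
  [   1.0158     1.6462     0.9457]
  [   1.4828     0.7939     2.3001]
Δx = (I − A)⁻¹ Δd with Δd having +15 in the Energy component and 0 elsewhere.
So Δx_1 = L_11 · (+15), where L_11 = adj(I−A)_11 / det(I−A) = 0.5275 / 0.214125.
Δx_1 = 0.5275 × (+15) / 0.214125 = 7.9125 / 0.214125 ≈ 37.0.

Δx_1 = 37.0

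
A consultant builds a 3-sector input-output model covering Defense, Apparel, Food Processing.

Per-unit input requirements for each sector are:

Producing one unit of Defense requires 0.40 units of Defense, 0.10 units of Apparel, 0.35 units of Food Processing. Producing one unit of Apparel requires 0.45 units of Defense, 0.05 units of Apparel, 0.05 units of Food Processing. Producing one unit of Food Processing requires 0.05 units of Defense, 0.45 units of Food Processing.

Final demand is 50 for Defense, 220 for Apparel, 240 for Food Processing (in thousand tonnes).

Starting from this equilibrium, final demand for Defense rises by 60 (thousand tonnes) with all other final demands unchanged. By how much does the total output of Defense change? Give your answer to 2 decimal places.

I − A =
  [   0.60    -0.45    -0.05]
  [  -0.10     0.95     0.00]
  [  -0.35    -0.05     0.55]
Cofactors of I−A, C_ij = (−1)^(i+j)·(minor ij) (rows/columns in the sector order above):
  C_11 = (0.95)(0.55) − (0.00)(-0.05) = 0.5225
  C_12 = −[(-0.10)(0.55) − (0.00)(-0.35)] = 0.0550
  C_13 = (-0.10)(-0.05) − (0.95)(-0.35) = 0.3375
  C_21 = −[(-0.45)(0.55) − (-0.05)(-0.05)] = 0.2500
  C_22 = (0.60)(0.55) − (-0.05)(-0.35) = 0.3125
  C_23 = −[(0.60)(-0.05) − (-0.45)(-0.35)] = 0.1875
  C_31 = (-0.45)(0.00) − (-0.05)(0.95) = 0.0475
  C_32 = −[(0.60)(0.00) − (-0.05)(-0.10)] = 0.0050
  C_33 = (0.60)(0.95) − (-0.45)(-0.10) = 0.5250
det(I−A) = Σ_j (I−A)_1j·C_1j = (0.60)(0.5225) + (-0.45)(0.0550) + (-0.05)(0.3375) = 0.271875
adj(I−A) = Cᵀ =
  [ 0.5225   0.2500   0.0475]
  [ 0.0550   0.3125   0.0050]
  [ 0.3375   0.1875   0.5250]
(I − A)⁻¹ = adj(I−A) / det(I−A) ≈
  [   1.9218     0.9195     0.1747]
  [   0.2023     1.1494     0.0184]
  [   1.2414     0.6897     1.9310]
Δx = (I − A)⁻¹ Δd with Δd having +60 in the Defense component and 0 elsewhere.
So Δx_1 = L_11 · (+60), where L_11 = adj(I−A)_11 / det(I−A) = 0.5225 / 0.271875.
Δx_1 = 0.5225 × (+60) / 0.271875 = 31.35 / 0.271875 ≈ 115.31.

Δx_1 = 115.31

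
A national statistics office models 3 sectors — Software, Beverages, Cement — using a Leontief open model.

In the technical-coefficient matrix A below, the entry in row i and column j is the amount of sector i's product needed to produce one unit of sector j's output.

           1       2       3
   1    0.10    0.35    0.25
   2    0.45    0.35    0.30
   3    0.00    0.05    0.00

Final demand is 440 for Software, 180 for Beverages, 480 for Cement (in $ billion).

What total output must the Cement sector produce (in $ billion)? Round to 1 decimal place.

x_3 = 546.6

I − A =
  [   0.90    -0.35    -0.25]
  [  -0.45     0.65    -0.30]
  [   0.00    -0.05     1.00]
Cofactors of I−A, C_ij = (−1)^(i+j)·(minor ij) (rows/columns in the sector order above):
  C_11 = (0.65)(1.00) − (-0.30)(-0.05) = 0.6350
  C_12 = −[(-0.45)(1.00) − (-0.30)(0.00)] = 0.4500
  C_13 = (-0.45)(-0.05) − (0.65)(0.00) = 0.0225
  C_21 = −[(-0.35)(1.00) − (-0.25)(-0.05)] = 0.3625
  C_22 = (0.90)(1.00) − (-0.25)(0.00) = 0.9000
  C_23 = −[(0.90)(-0.05) − (-0.35)(0.00)] = 0.0450
  C_31 = (-0.35)(-0.30) − (-0.25)(0.65) = 0.2675
  C_32 = −[(0.90)(-0.30) − (-0.25)(-0.45)] = 0.3825
  C_33 = (0.90)(0.65) − (-0.35)(-0.45) = 0.4275
det(I−A) = Σ_j (I−A)_1j·C_1j = (0.90)(0.6350) + (-0.35)(0.4500) + (-0.25)(0.0225) = 0.408375
adj(I−A) = Cᵀ =
  [ 0.6350   0.3625   0.2675]
  [ 0.4500   0.9000   0.3825]
  [ 0.0225   0.0450   0.4275]
(I − A)⁻¹ = adj(I−A) / det(I−A) ≈
  [   1.5549     0.8877     0.6550]
  [   1.1019     2.2039     0.9366]
  [   0.0551     0.1102     1.0468]
x = (I − A)⁻¹ d = adj(I−A)·d / det(I−A), with det(I−A) = 0.408375:
  x_1 = (0.6350·440 + 0.3625·180 + 0.2675·480) / 0.408375 = 473.05 / 0.408375 ≈ 1158.4
  x_2 = (0.4500·440 + 0.9000·180 + 0.3825·480) / 0.408375 = 543.60 / 0.408375 ≈ 1331.1
  x_3 = (0.0225·440 + 0.0450·180 + 0.4275·480) / 0.408375 = 223.20 / 0.408375 ≈ 546.6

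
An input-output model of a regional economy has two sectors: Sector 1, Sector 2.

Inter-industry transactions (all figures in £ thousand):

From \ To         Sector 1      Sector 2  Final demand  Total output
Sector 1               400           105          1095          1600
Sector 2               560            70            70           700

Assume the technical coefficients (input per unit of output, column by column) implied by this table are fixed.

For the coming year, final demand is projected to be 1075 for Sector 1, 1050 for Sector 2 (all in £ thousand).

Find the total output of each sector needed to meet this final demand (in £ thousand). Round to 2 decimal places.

x_1 = 1807.23, x_2 = 1869.48

Technical coefficients a_ij = z_ij / X_j:
  a_11 = 400/1600 = 0.25, a_21 = 560/1600 = 0.35
  a_12 = 105/700 = 0.15, a_22 = 70/700 = 0.10
I − A =
  [   0.75    -0.15]
  [  -0.35     0.90]
det(I−A) = (0.75)(0.90) − (-0.15)(-0.35) = 0.6225
adj(I−A) = [[0.90, 0.15], [0.35, 0.75]]
(I − A)⁻¹ = adj(I−A) / det(I−A) ≈
  [   1.4458     0.2410]
  [   0.5622     1.2048]
x = (I − A)⁻¹ d = adj(I−A)·d / det(I−A), with det(I−A) = 0.6225:
  x_1 = (0.90·1075 + 0.15·1050) / 0.6225 = 1125.00 / 0.6225 ≈ 1807.23
  x_2 = (0.35·1075 + 0.75·1050) / 0.6225 = 1163.75 / 0.6225 ≈ 1869.48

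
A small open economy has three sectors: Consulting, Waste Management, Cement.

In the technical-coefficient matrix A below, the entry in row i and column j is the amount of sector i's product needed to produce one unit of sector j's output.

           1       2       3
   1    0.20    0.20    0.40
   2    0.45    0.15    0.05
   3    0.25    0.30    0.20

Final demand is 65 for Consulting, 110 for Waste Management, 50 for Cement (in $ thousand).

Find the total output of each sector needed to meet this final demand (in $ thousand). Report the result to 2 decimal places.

I − A =
  [   0.80    -0.20    -0.40]
  [  -0.45     0.85    -0.05]
  [  -0.25    -0.30     0.80]
Cofactors of I−A, C_ij = (−1)^(i+j)·(minor ij) (rows/columns in the sector order above):
  C_11 = (0.85)(0.80) − (-0.05)(-0.30) = 0.6650
  C_12 = −[(-0.45)(0.80) − (-0.05)(-0.25)] = 0.3725
  C_13 = (-0.45)(-0.30) − (0.85)(-0.25) = 0.3475
  C_21 = −[(-0.20)(0.80) − (-0.40)(-0.30)] = 0.2800
  C_22 = (0.80)(0.80) − (-0.40)(-0.25) = 0.5400
  C_23 = −[(0.80)(-0.30) − (-0.20)(-0.25)] = 0.2900
  C_31 = (-0.20)(-0.05) − (-0.40)(0.85) = 0.3500
  C_32 = −[(0.80)(-0.05) − (-0.40)(-0.45)] = 0.2200
  C_33 = (0.80)(0.85) − (-0.20)(-0.45) = 0.5900
det(I−A) = Σ_j (I−A)_1j·C_1j = (0.80)(0.6650) + (-0.20)(0.3725) + (-0.40)(0.3475) = 0.3185
adj(I−A) = Cᵀ =
  [ 0.6650   0.2800   0.3500]
  [ 0.3725   0.5400   0.2200]
  [ 0.3475   0.2900   0.5900]
(I − A)⁻¹ = adj(I−A) / det(I−A) ≈
  [   2.0879     0.8791     1.0989]
  [   1.1695     1.6954     0.6907]
  [   1.0911     0.9105     1.8524]
x = (I − A)⁻¹ d = adj(I−A)·d / det(I−A), with det(I−A) = 0.3185:
  x_1 = (0.6650·65 + 0.2800·110 + 0.3500·50) / 0.3185 = 91.525 / 0.3185 ≈ 287.36
  x_2 = (0.3725·65 + 0.5400·110 + 0.2200·50) / 0.3185 = 94.6125 / 0.3185 ≈ 297.06
  x_3 = (0.3475·65 + 0.2900·110 + 0.5900·50) / 0.3185 = 83.9875 / 0.3185 ≈ 263.70

x_1 = 287.36, x_2 = 297.06, x_3 = 263.70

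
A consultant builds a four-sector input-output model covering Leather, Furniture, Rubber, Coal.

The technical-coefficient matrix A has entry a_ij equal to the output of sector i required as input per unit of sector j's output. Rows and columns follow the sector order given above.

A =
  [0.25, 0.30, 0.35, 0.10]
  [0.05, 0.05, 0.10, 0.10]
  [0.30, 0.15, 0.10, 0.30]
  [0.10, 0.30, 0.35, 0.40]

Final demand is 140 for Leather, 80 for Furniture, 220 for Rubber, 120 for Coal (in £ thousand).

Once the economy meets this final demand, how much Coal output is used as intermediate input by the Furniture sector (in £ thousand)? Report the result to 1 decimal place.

I − A =
  [   0.75    -0.30    -0.35    -0.10]
  [  -0.05     0.95    -0.10    -0.10]
  [  -0.30    -0.15     0.90    -0.30]
  [  -0.10    -0.30    -0.35     0.60]
Compute the cofactors C_ij = (−1)^(i+j)·(3×3 minor ij) of I−A; the adjugate is their transpose:
adj(I−A) = Cᵀ =
  [ 0.363000   0.225750   0.253750   0.225000]
  [ 0.062250   0.233250   0.086000   0.092250]
  [ 0.201000   0.205500   0.382000   0.258750]
  [ 0.208875   0.274125   0.308125   0.505125]
det(I−A) = Σ_j (I−A)_1j·C_1j = (0.75)(0.363000) + (-0.30)(0.062250) + (-0.35)(0.201000) + (-0.10)(0.208875) = 0.1623375
(I − A)⁻¹ = adj(I−A) / det(I−A) ≈
  [   2.2361     1.3906     1.5631     1.3860]
  [   0.3835     1.4368     0.5298     0.5683]
  [   1.2382     1.2659     2.3531     1.5939]
  [   1.2867     1.6886     1.8981     3.1116]
First solve x = (I − A)⁻¹ d = adj(I−A)·d / det(I−A); in particular x_2 = (0.062250·140 + 0.233250·80 + 0.086000·220 + 0.092250·120) / 0.1623375 = 57.365 / 0.1623375 ≈ 353.369.
Intermediate flow from 4 to 2: z_42 = a_42 · x_2 = 0.30 × 57.365 / 0.1623375 = 17.2095 / 0.1623375 ≈ 106.0.

z_42 = 106.0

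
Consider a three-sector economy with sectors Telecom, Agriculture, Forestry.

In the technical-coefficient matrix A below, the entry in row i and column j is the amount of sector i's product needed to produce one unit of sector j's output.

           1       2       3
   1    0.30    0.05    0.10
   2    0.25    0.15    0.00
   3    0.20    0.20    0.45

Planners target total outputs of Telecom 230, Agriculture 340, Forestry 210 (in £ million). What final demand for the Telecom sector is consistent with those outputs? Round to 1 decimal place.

I − A =
  [   0.70    -0.05    -0.10]
  [  -0.25     0.85     0.00]
  [  -0.20    -0.20     0.55]
d = (I − A) x:
  d_1 = (+0.70)·230 + (-0.05)·340 + (-0.10)·210 = 123.0
  d_2 = (-0.25)·230 + (+0.85)·340 + (+0.00)·210 = 231.5
  d_3 = (-0.20)·230 + (-0.20)·340 + (+0.55)·210 = 1.5

d_1 = 123.0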